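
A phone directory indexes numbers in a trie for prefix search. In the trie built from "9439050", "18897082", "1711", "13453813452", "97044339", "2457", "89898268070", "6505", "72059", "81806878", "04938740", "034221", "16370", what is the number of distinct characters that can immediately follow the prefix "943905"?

1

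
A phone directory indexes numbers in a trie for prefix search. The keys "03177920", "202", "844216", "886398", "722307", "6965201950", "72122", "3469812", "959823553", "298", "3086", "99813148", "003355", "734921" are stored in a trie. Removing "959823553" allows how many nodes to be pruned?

8

Walk "959823553" from the leaf back toward the root, removing each node that no remaining word uses.
The suffix "59823553" (8 nodes) is used only by "959823553"; the node for "9" still has the child "9", so pruning stops there.
Nodes removed: 8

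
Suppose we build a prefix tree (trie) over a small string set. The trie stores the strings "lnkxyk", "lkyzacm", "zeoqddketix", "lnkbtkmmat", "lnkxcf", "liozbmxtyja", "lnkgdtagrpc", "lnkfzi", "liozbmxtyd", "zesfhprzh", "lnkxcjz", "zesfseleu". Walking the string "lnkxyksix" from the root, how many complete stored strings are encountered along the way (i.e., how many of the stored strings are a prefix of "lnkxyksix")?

1

Check each prefix of "lnkxyksix" against the stored set — each match is an end-marker on the path.
Prefixes of the query that are stored words: "lnkxyk"
Count: 1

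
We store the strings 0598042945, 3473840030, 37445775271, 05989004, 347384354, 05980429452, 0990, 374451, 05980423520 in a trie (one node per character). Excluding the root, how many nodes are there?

46

Trace insertions, counting only characters that open a new branch:
  "0598042945" → 10 new (0, 5, 9, 8, 0, 4, 2, 9, 4, 5)
  "3473840030" → 10 new (3, 4, 7, 3, 8, 4, 0, 0, 3, 0)
  "37445775271" → prefix "3" already present; 10 new (7, 4, 4, 5, 7, 7, 5, 2, 7, 1)
  "05989004" → prefix "0598" already present; 4 new (9, 0, 0, 4)
  "347384354" → prefix "347384" already present; 3 new (3, 5, 4)
  "05980429452" → prefix "0598042945" already present; 1 new (2)
  "0990" → prefix "0" already present; 3 new (9, 9, 0)
  "374451" → prefix "37445" already present; 1 new (1)
  "05980423520" → prefix "0598042" already present; 4 new (3, 5, 2, 0)
Total nodes = 10 + 10 + 10 + 4 + 3 + 1 + 3 + 1 + 4 = 46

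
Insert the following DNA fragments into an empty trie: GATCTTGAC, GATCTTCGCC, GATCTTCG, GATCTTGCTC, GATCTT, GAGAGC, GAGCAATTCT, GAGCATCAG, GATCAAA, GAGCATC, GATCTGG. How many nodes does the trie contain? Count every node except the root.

36

Trace insertions, counting only characters that open a new branch:
  "GATCTTGAC" → 9 new (G, A, T, C, T, T, G, A, C)
  "GATCTTCGCC" → prefix "GATCTT" already present; 4 new (C, G, C, C)
  "GATCTTCG" → prefix "GATCTTCG" already present; 0 new (none)
  "GATCTTGCTC" → prefix "GATCTTG" already present; 3 new (C, T, C)
  "GATCTT" → prefix "GATCTT" already present; 0 new (none)
  "GAGAGC" → prefix "GA" already present; 4 new (G, A, G, C)
  "GAGCAATTCT" → prefix "GAG" already present; 7 new (C, A, A, T, T, C, T)
  "GAGCATCAG" → prefix "GAGCA" already present; 4 new (T, C, A, G)
  "GATCAAA" → prefix "GATC" already present; 3 new (A, A, A)
  "GAGCATC" → prefix "GAGCATC" already present; 0 new (none)
  "GATCTGG" → prefix "GATCT" already present; 2 new (G, G)
Total nodes = 9 + 4 + 0 + 3 + 0 + 4 + 7 + 4 + 3 + 0 + 2 = 36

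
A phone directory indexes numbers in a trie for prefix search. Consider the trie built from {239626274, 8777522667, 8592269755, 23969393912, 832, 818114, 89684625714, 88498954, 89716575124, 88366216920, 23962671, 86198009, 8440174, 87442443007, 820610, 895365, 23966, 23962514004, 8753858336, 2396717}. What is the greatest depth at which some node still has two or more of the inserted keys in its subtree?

6

Look for the deepest trie node that still has at least two words in its subtree.
e.g. "239626274" and "23962671" share the prefix "239626" of length 6; no pair shares a longer one.
Longest shared-prefix length: 6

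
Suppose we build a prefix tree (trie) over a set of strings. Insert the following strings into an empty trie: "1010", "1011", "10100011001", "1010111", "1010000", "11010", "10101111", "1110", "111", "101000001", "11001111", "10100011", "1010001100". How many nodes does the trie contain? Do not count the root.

30

For each word, the new-node count is its length minus the longest prefix already in the trie:
  "1010" → 4 new (1, 0, 1, 0)
  "1011" → prefix "101" already present; 1 new (1)
  "10100011001" → prefix "1010" already present; 7 new (0, 0, 1, 1, 0, 0, 1)
  "1010111" → prefix "1010" already present; 3 new (1, 1, 1)
  "1010000" → prefix "101000" already present; 1 new (0)
  "11010" → prefix "1" already present; 4 new (1, 0, 1, 0)
  "10101111" → prefix "1010111" already present; 1 new (1)
  "1110" → prefix "11" already present; 2 new (1, 0)
  "111" → prefix "111" already present; 0 new (none)
  "101000001" → prefix "1010000" already present; 2 new (0, 1)
  "11001111" → prefix "110" already present; 5 new (0, 1, 1, 1, 1)
  "10100011" → prefix "10100011" already present; 0 new (none)
  "1010001100" → prefix "1010001100" already present; 0 new (none)
Total nodes = 4 + 1 + 7 + 3 + 1 + 4 + 1 + 2 + 0 + 2 + 5 + 0 + 0 = 30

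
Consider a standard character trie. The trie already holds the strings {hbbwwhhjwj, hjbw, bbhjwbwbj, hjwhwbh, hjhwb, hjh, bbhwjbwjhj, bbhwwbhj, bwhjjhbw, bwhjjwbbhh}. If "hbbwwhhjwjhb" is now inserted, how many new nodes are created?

2

"hbbwwhhjwj" is already a path in the trie; the remaining "hb" must be added.
Each of the 2 remaining characters creates one node.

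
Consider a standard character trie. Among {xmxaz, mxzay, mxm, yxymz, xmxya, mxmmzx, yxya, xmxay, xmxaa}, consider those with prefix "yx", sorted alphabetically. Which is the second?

yxymz

Words with prefix "yx", in lexicographic order: "yxya", "yxymz"
The 2nd is yxymz.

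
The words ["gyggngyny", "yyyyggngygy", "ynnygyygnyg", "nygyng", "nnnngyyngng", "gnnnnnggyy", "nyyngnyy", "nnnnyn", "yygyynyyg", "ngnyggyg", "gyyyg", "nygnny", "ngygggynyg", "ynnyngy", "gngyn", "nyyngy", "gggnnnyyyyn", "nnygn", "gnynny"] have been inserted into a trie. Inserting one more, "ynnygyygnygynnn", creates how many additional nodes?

4

The longest prefix of "ynnygyygnygynnn" already in the trie is "ynnygyygnyg" (length 11).
So 15 − 11 = 4 new nodes.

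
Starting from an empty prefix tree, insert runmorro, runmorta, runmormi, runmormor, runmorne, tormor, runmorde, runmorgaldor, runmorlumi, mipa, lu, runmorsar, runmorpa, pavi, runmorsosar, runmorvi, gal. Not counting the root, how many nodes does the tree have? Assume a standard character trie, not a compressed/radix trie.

Count nodes per top-level branch (shared prefixes stored once):
  'g'-branch (gal): 3 nodes
  'l'-branch (lu): 2 nodes
  'm'-branch (mipa): 4 nodes
  'p'-branch (pavi): 4 nodes
  'r'-branch (runmorde, runmorgaldor, runmorlumi, runmormi, runmormor, runmorne, runmorpa, runmorro, runmorsar, runmorsosar, runmorta, runmorvi): 39 nodes
  't'-branch (tormor): 6 nodes
Sum: 58

58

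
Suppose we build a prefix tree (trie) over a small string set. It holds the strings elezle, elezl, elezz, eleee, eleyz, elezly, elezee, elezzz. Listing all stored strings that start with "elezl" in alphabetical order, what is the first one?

elezl

Words with prefix "elezl", in lexicographic order: "elezl", "elezle", "elezly"
Position 1: elezl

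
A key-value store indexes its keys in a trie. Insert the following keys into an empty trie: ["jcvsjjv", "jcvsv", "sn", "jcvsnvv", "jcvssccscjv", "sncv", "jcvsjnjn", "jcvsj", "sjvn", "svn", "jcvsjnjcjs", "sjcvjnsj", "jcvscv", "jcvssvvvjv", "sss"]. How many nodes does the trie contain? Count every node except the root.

For each word, the new-node count is its length minus the longest prefix already in the trie:
  "jcvsjjv" → 7 new (j, c, v, s, j, j, v)
  "jcvsv" → prefix "jcvs" already present; 1 new (v)
  "sn" → 2 new (s, n)
  "jcvsnvv" → prefix "jcvs" already present; 3 new (n, v, v)
  "jcvssccscjv" → prefix "jcvs" already present; 7 new (s, c, c, s, c, j, v)
  "sncv" → prefix "sn" already present; 2 new (c, v)
  "jcvsjnjn" → prefix "jcvsj" already present; 3 new (n, j, n)
  "jcvsj" → prefix "jcvsj" already present; 0 new (none)
  "sjvn" → prefix "s" already present; 3 new (j, v, n)
  "svn" → prefix "s" already present; 2 new (v, n)
  "jcvsjnjcjs" → prefix "jcvsjnj" already present; 3 new (c, j, s)
  "sjcvjnsj" → prefix "sj" already present; 6 new (c, v, j, n, s, j)
  "jcvscv" → prefix "jcvs" already present; 2 new (c, v)
  "jcvssvvvjv" → prefix "jcvss" already present; 5 new (v, v, v, j, v)
  "sss" → prefix "s" already present; 2 new (s, s)
Total nodes = 7 + 1 + 2 + 3 + 7 + 2 + 3 + 0 + 3 + 2 + 3 + 6 + 2 + 5 + 2 = 48

48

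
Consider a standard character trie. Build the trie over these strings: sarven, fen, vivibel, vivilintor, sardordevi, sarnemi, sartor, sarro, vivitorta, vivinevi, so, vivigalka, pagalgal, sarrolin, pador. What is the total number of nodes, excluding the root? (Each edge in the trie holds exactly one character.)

67

Trace insertions, counting only characters that open a new branch:
  "sarven" → 6 new (s, a, r, v, e, n)
  "fen" → 3 new (f, e, n)
  "vivibel" → 7 new (v, i, v, i, b, e, l)
  "vivilintor" → prefix "vivi" already present; 6 new (l, i, n, t, o, r)
  "sardordevi" → prefix "sar" already present; 7 new (d, o, r, d, e, v, i)
  "sarnemi" → prefix "sar" already present; 4 new (n, e, m, i)
  "sartor" → prefix "sar" already present; 3 new (t, o, r)
  "sarro" → prefix "sar" already present; 2 new (r, o)
  "vivitorta" → prefix "vivi" already present; 5 new (t, o, r, t, a)
  "vivinevi" → prefix "vivi" already present; 4 new (n, e, v, i)
  "so" → prefix "s" already present; 1 new (o)
  "vivigalka" → prefix "vivi" already present; 5 new (g, a, l, k, a)
  "pagalgal" → 8 new (p, a, g, a, l, g, a, l)
  "sarrolin" → prefix "sarro" already present; 3 new (l, i, n)
  "pador" → prefix "pa" already present; 3 new (d, o, r)
Total nodes = 6 + 3 + 7 + 6 + 7 + 4 + 3 + 2 + 5 + 4 + 1 + 5 + 8 + 3 + 3 = 67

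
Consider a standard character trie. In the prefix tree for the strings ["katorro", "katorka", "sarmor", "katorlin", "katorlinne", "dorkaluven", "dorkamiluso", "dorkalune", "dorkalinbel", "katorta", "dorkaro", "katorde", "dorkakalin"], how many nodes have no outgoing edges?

12

Leaves are exactly the stored words that no other stored word extends.
Those words: "dorkakalin", "dorkalinbel", "dorkalune", "dorkaluven", "dorkamiluso", "dorkaro", "katorde", "katorka", "katorlinne", "katorro", "katorta", "sarmor"
Leaf count: 12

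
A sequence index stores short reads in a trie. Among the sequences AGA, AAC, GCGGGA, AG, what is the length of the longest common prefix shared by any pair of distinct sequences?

2

Equivalently: take the maximum, over all pairs, of their longest common prefix length.
"AG" and "AGA" agree on "AG" (2 characters) before diverging; nothing deeper is shared.
Longest shared-prefix length: 2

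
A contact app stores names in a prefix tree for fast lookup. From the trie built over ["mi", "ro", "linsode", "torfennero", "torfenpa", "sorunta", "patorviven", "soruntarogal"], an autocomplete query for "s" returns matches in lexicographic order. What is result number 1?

sorunta

Words with prefix "s", in lexicographic order: "sorunta", "soruntarogal"
Position 1: sorunta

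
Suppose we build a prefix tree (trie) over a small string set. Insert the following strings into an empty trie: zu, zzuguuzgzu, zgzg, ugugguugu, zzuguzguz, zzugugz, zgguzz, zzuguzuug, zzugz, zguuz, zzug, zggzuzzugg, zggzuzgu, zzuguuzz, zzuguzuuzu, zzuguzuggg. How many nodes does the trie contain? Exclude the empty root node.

For each word, the new-node count is its length minus the longest prefix already in the trie:
  "zu" → 2 new (z, u)
  "zzuguuzgzu" → prefix "z" already present; 9 new (z, u, g, u, u, z, g, z, u)
  "zgzg" → prefix "z" already present; 3 new (g, z, g)
  "ugugguugu" → 9 new (u, g, u, g, g, u, u, g, u)
  "zzuguzguz" → prefix "zzugu" already present; 4 new (z, g, u, z)
  "zzugugz" → prefix "zzugu" already present; 2 new (g, z)
  "zgguzz" → prefix "zg" already present; 4 new (g, u, z, z)
  "zzuguzuug" → prefix "zzuguz" already present; 3 new (u, u, g)
  "zzugz" → prefix "zzug" already present; 1 new (z)
  "zguuz" → prefix "zg" already present; 3 new (u, u, z)
  "zzug" → prefix "zzug" already present; 0 new (none)
  "zggzuzzugg" → prefix "zgg" already present; 7 new (z, u, z, z, u, g, g)
  "zggzuzgu" → prefix "zggzuz" already present; 2 new (g, u)
  "zzuguuzz" → prefix "zzuguuz" already present; 1 new (z)
  "zzuguzuuzu" → prefix "zzuguzuu" already present; 2 new (z, u)
  "zzuguzuggg" → prefix "zzuguzu" already present; 3 new (g, g, g)
Total nodes = 2 + 9 + 3 + 9 + 4 + 2 + 4 + 3 + 1 + 3 + 0 + 7 + 2 + 1 + 2 + 3 = 55

55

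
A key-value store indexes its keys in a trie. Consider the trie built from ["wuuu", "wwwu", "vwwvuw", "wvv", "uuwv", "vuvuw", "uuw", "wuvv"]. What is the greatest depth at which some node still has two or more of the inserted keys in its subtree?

3

Equivalently: take the maximum, over all pairs, of their longest common prefix length.
"uuw" and "uuwv" agree on "uuw" (3 characters) before diverging; nothing deeper is shared.
Longest shared-prefix length: 3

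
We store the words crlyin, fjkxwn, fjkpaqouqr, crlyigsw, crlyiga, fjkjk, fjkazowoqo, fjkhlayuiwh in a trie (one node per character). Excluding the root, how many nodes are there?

Trace insertions, counting only characters that open a new branch:
  "crlyin" → 6 new (c, r, l, y, i, n)
  "fjkxwn" → 6 new (f, j, k, x, w, n)
  "fjkpaqouqr" → prefix "fjk" already present; 7 new (p, a, q, o, u, q, r)
  "crlyigsw" → prefix "crlyi" already present; 3 new (g, s, w)
  "crlyiga" → prefix "crlyig" already present; 1 new (a)
  "fjkjk" → prefix "fjk" already present; 2 new (j, k)
  "fjkazowoqo" → prefix "fjk" already present; 7 new (a, z, o, w, o, q, o)
  "fjkhlayuiwh" → prefix "fjk" already present; 8 new (h, l, a, y, u, i, w, h)
Total nodes = 6 + 6 + 7 + 3 + 1 + 2 + 7 + 8 = 40

40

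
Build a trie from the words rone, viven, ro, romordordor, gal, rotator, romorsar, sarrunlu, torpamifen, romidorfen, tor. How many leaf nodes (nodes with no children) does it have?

A leaf is a node with no children — equivalently, the end of a word that is not a proper prefix of any other stored word.
Those words: "gal", "romidorfen", "romordordor", "romorsar", "rone", "rotator", "sarrunlu", "torpamifen", "viven"
Leaf count: 9

9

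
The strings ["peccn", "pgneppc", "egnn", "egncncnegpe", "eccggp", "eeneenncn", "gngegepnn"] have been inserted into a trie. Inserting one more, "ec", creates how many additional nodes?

0

Every character of "ec" already lies on an existing path (it is a prefix of some stored word).
No new nodes are needed: 0.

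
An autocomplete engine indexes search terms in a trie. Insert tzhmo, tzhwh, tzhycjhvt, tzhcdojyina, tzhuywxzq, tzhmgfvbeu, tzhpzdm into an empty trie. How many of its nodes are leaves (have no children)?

7

A leaf is a node with no children — equivalently, the end of a word that is not a proper prefix of any other stored word.
Those words: "tzhcdojyina", "tzhmgfvbeu", "tzhmo", "tzhpzdm", "tzhuywxzq", "tzhwh", "tzhycjhvt"
Leaf count: 7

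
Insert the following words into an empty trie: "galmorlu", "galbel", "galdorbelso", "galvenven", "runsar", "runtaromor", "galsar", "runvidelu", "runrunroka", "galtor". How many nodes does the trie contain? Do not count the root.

57

Count nodes per top-level branch (shared prefixes stored once):
  'g'-branch (galbel, galdorbelso, galmorlu, galsar, galtor, galvenven): 31 nodes
  'r'-branch (runrunroka, runsar, runtaromor, runvidelu): 26 nodes
Sum: 57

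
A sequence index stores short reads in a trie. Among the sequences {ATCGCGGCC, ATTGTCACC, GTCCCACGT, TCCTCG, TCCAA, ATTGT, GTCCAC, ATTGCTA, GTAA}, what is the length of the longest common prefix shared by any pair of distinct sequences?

5

The deepest shared node is where two words last agree before diverging.
e.g. "ATTGT" and "ATTGTCACC" share the prefix "ATTGT" of length 5; no pair shares a longer one.
Longest shared-prefix length: 5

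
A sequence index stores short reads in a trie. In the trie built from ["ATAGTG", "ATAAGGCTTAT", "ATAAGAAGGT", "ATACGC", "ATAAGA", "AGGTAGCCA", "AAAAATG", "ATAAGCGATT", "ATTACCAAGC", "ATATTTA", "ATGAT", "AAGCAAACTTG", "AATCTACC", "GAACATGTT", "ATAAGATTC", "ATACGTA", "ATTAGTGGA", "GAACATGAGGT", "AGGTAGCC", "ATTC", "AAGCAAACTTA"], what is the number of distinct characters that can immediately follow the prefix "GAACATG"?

Walk "GAACATG" from the root, arriving at one node.
Characters that immediately follow "GAACATG" among the stored strings: {A, T}.
That node has 2 child edges.

2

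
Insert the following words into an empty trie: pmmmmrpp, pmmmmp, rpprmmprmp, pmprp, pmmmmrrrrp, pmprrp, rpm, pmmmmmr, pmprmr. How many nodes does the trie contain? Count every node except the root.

Count nodes per top-level branch (shared prefixes stored once):
  'p'-branch (pmmmmmr, pmmmmp, pmmmmrpp, pmmmmrrrrp, pmprmr, pmprp, pmprrp): 22 nodes
  'r'-branch (rpm, rpprmmprmp): 11 nodes
Sum: 33

33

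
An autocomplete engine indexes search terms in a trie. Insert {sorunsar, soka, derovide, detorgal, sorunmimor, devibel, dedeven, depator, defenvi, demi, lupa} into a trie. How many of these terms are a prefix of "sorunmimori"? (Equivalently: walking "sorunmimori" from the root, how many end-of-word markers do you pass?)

Check each prefix of "sorunmimori" against the stored set — each match is an end-marker on the path.
Prefixes of the query that are stored words: "sorunmimor"
Count: 1

1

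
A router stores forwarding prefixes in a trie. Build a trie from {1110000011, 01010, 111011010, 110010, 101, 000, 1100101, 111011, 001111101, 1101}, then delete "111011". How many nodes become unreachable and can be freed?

Walk "111011" from the leaf back toward the root, removing each node that no remaining word uses.
Every node on "111011" is still needed (e.g. by "111011010"), so nothing is freed.
Nodes removed: 0

0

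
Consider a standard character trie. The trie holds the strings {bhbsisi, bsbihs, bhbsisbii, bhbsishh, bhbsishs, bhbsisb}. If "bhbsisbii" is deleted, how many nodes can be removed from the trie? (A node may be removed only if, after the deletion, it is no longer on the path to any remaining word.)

After clearing the end-marker at "bhbsisbii", prune upward until reaching a node still needed by another word.
The suffix "ii" (2 nodes) is used only by "bhbsisbii"; "bhbsisb" is itself a stored word, so pruning stops there.
Nodes removed: 2

2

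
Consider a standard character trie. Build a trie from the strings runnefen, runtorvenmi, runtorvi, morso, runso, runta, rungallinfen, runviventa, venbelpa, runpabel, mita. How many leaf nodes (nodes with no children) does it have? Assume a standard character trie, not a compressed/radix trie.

A leaf is a node with no children — equivalently, the end of a word that is not a proper prefix of any other stored word.
Those words: "mita", "morso", "rungallinfen", "runnefen", "runpabel", "runso", "runta", "runtorvenmi", "runtorvi", "runviventa", "venbelpa"
Leaf count: 11

11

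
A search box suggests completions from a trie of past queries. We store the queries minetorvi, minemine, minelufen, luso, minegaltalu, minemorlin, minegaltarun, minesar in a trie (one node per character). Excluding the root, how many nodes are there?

40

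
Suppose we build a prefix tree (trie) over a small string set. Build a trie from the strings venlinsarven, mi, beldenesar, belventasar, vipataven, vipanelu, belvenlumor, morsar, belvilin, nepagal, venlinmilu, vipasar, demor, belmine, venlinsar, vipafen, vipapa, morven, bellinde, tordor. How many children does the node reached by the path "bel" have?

Follow the path "bel" to its node, then look at its outgoing edges.
Distinct next characters after "bel": d, l, m, v.
That node has 4 child edges.

4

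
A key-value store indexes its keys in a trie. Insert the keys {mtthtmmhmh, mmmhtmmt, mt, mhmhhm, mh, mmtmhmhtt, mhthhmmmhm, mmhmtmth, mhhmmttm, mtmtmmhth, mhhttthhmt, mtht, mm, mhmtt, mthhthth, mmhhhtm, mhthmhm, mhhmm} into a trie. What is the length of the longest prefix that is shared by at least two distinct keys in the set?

5

The deepest shared node is where two words last agree before diverging.
e.g. "mhhmm" and "mhhmmttm" share the prefix "mhhmm" of length 5; no pair shares a longer one.
Longest shared-prefix length: 5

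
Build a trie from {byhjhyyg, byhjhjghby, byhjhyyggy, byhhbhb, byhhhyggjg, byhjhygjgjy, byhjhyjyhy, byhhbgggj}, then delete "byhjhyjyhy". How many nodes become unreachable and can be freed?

A node on "byhjhyjyhy"'s path can go only if nothing else ends at it or branches off below it.
The suffix "jyhy" (4 nodes) is used only by "byhjhyjyhy"; the node for "byhjhy" still has the child "y", so pruning stops there.
Nodes removed: 4

4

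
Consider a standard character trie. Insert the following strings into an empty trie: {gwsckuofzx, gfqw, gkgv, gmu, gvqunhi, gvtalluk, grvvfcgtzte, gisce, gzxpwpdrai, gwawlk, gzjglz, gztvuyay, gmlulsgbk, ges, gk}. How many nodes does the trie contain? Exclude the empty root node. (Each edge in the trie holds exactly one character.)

76

For each word, the new-node count is its length minus the longest prefix already in the trie:
  "gwsckuofzx" → 10 new (g, w, s, c, k, u, o, f, z, x)
  "gfqw" → prefix "g" already present; 3 new (f, q, w)
  "gkgv" → prefix "g" already present; 3 new (k, g, v)
  "gmu" → prefix "g" already present; 2 new (m, u)
  "gvqunhi" → prefix "g" already present; 6 new (v, q, u, n, h, i)
  "gvtalluk" → prefix "gv" already present; 6 new (t, a, l, l, u, k)
  "grvvfcgtzte" → prefix "g" already present; 10 new (r, v, v, f, c, g, t, z, t, e)
  "gisce" → prefix "g" already present; 4 new (i, s, c, e)
  "gzxpwpdrai" → prefix "g" already present; 9 new (z, x, p, w, p, d, r, a, i)
  "gwawlk" → prefix "gw" already present; 4 new (a, w, l, k)
  "gzjglz" → prefix "gz" already present; 4 new (j, g, l, z)
  "gztvuyay" → prefix "gz" already present; 6 new (t, v, u, y, a, y)
  "gmlulsgbk" → prefix "gm" already present; 7 new (l, u, l, s, g, b, k)
  "ges" → prefix "g" already present; 2 new (e, s)
  "gk" → prefix "gk" already present; 0 new (none)
Total nodes = 10 + 3 + 3 + 2 + 6 + 6 + 10 + 4 + 9 + 4 + 4 + 6 + 7 + 2 + 0 = 76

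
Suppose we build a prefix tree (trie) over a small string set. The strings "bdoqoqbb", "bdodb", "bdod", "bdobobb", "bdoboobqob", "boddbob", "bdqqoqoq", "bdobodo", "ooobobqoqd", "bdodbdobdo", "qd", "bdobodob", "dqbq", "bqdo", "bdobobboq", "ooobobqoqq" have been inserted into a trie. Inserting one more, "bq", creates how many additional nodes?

Every character of "bq" already lies on an existing path (it is a prefix of some stored word).
No new nodes are needed: 0.

0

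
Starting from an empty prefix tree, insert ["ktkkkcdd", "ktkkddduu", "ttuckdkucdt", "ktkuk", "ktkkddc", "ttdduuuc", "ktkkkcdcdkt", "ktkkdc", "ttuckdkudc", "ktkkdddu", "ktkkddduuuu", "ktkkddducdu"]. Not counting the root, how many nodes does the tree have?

45

Insert word by word; a character creates a node only if that edge doesn't already exist:
  "ktkkkcdd" → 8 new (k, t, k, k, k, c, d, d)
  "ktkkddduu" → prefix "ktkk" already present; 5 new (d, d, d, u, u)
  "ttuckdkucdt" → 11 new (t, t, u, c, k, d, k, u, c, d, t)
  "ktkuk" → prefix "ktk" already present; 2 new (u, k)
  "ktkkddc" → prefix "ktkkdd" already present; 1 new (c)
  "ttdduuuc" → prefix "tt" already present; 6 new (d, d, u, u, u, c)
  "ktkkkcdcdkt" → prefix "ktkkkcd" already present; 4 new (c, d, k, t)
  "ktkkdc" → prefix "ktkkd" already present; 1 new (c)
  "ttuckdkudc" → prefix "ttuckdku" already present; 2 new (d, c)
  "ktkkdddu" → prefix "ktkkdddu" already present; 0 new (none)
  "ktkkddduuuu" → prefix "ktkkddduu" already present; 2 new (u, u)
  "ktkkddducdu" → prefix "ktkkdddu" already present; 3 new (c, d, u)
Total nodes = 8 + 5 + 11 + 2 + 1 + 6 + 4 + 1 + 2 + 0 + 2 + 3 = 45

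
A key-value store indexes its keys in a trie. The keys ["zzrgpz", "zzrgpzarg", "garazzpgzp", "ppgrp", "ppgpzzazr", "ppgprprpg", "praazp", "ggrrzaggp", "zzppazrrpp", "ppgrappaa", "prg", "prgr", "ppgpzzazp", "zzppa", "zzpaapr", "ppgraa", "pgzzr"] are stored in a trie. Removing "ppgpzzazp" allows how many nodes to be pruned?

1

A node on "ppgpzzazp"'s path can go only if nothing else ends at it or branches off below it.
The suffix "p" (1 node) is used only by "ppgpzzazp"; the node for "ppgpzzaz" still has the child "r", so pruning stops there.
Nodes removed: 1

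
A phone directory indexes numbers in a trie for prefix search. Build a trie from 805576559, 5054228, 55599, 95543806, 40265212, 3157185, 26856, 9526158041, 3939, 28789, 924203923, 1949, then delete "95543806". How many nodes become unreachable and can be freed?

Walk "95543806" from the leaf back toward the root, removing each node that no remaining word uses.
The suffix "543806" (6 nodes) is used only by "95543806"; the node for "95" still has the child "2", so pruning stops there.
Nodes removed: 6

6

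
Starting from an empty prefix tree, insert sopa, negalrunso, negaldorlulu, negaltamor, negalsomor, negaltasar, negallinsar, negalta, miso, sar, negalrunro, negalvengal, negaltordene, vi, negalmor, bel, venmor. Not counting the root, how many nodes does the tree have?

Trace insertions, counting only characters that open a new branch:
  "sopa" → 4 new (s, o, p, a)
  "negalrunso" → 10 new (n, e, g, a, l, r, u, n, s, o)
  "negaldorlulu" → prefix "negal" already present; 7 new (d, o, r, l, u, l, u)
  "negaltamor" → prefix "negal" already present; 5 new (t, a, m, o, r)
  "negalsomor" → prefix "negal" already present; 5 new (s, o, m, o, r)
  "negaltasar" → prefix "negalta" already present; 3 new (s, a, r)
  "negallinsar" → prefix "negal" already present; 6 new (l, i, n, s, a, r)
  "negalta" → prefix "negalta" already present; 0 new (none)
  "miso" → 4 new (m, i, s, o)
  "sar" → prefix "s" already present; 2 new (a, r)
  "negalrunro" → prefix "negalrun" already present; 2 new (r, o)
  "negalvengal" → prefix "negal" already present; 6 new (v, e, n, g, a, l)
  "negaltordene" → prefix "negalt" already present; 6 new (o, r, d, e, n, e)
  "vi" → 2 new (v, i)
  "negalmor" → prefix "negal" already present; 3 new (m, o, r)
  "bel" → 3 new (b, e, l)
  "venmor" → prefix "v" already present; 5 new (e, n, m, o, r)
Total nodes = 4 + 10 + 7 + 5 + 5 + 3 + 6 + 0 + 4 + 2 + 2 + 6 + 6 + 2 + 3 + 3 + 5 = 73

73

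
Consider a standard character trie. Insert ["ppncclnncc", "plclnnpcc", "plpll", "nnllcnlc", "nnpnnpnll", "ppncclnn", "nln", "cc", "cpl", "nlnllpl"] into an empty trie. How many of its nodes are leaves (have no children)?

8

Leaves are exactly the stored words that no other stored word extends.
Those words: "cc", "cpl", "nlnllpl", "nnllcnlc", "nnpnnpnll", "plclnnpcc", "plpll", "ppncclnncc"
Leaf count: 8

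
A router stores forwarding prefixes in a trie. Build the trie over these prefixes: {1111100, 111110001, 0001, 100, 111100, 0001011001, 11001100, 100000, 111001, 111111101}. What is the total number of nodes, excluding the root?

39

Insert word by word; a character creates a node only if that edge doesn't already exist:
  "1111100" → 7 new (1, 1, 1, 1, 1, 0, 0)
  "111110001" → prefix "1111100" already present; 2 new (0, 1)
  "0001" → 4 new (0, 0, 0, 1)
  "100" → prefix "1" already present; 2 new (0, 0)
  "111100" → prefix "1111" already present; 2 new (0, 0)
  "0001011001" → prefix "0001" already present; 6 new (0, 1, 1, 0, 0, 1)
  "11001100" → prefix "11" already present; 6 new (0, 0, 1, 1, 0, 0)
  "100000" → prefix "100" already present; 3 new (0, 0, 0)
  "111001" → prefix "111" already present; 3 new (0, 0, 1)
  "111111101" → prefix "11111" already present; 4 new (1, 1, 0, 1)
Total nodes = 7 + 2 + 4 + 2 + 2 + 6 + 6 + 3 + 3 + 4 = 39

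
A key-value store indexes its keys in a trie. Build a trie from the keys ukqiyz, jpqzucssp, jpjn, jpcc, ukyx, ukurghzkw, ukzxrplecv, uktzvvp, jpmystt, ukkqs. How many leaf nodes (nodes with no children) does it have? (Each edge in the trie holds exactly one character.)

10

A leaf is a node with no children — equivalently, the end of a word that is not a proper prefix of any other stored word.
Those words: "jpcc", "jpjn", "jpmystt", "jpqzucssp", "ukkqs", "ukqiyz", "uktzvvp", "ukurghzkw", "ukyx", "ukzxrplecv"
Leaf count: 10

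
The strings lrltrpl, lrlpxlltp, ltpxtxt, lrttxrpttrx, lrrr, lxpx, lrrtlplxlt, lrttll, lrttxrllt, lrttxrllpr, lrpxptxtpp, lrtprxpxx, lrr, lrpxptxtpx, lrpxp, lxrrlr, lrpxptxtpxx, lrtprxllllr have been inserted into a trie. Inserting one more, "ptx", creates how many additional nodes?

No existing word starts with "p", so every character of "ptx" needs a new node.
3 − 0 = 3 new nodes.

3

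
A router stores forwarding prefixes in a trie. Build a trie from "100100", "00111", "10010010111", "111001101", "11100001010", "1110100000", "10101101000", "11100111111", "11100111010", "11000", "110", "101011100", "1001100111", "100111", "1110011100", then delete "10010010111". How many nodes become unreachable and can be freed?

After clearing the end-marker at "10010010111", prune upward until reaching a node still needed by another word.
The suffix "10111" (5 nodes) is used only by "10010010111"; "100100" is itself a stored word, so pruning stops there.
Nodes removed: 5

5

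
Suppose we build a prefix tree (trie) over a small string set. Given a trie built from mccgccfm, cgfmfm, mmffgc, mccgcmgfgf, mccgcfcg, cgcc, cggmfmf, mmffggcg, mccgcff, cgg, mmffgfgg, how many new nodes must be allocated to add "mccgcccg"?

Walking "mccgcccg" from the root, the first 6 characters ("mccgcc") follow existing edges; "c" is the first miss.
New nodes needed: |"mccgcccg"| − 6 = 8 − 6 = 2.

2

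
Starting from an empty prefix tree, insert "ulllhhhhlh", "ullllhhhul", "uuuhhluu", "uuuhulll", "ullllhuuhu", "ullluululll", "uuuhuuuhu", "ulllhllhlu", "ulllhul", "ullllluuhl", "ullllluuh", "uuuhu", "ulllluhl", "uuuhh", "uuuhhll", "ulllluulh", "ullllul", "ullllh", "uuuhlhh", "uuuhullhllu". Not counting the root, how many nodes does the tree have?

For each word, the new-node count is its length minus the longest prefix already in the trie:
  "ulllhhhhlh" → 10 new (u, l, l, l, h, h, h, h, l, h)
  "ullllhhhul" → prefix "ulll" already present; 6 new (l, h, h, h, u, l)
  "uuuhhluu" → prefix "u" already present; 7 new (u, u, h, h, l, u, u)
  "uuuhulll" → prefix "uuuh" already present; 4 new (u, l, l, l)
  "ullllhuuhu" → prefix "ullllh" already present; 4 new (u, u, h, u)
  "ullluululll" → prefix "ulll" already present; 7 new (u, u, l, u, l, l, l)
  "uuuhuuuhu" → prefix "uuuhu" already present; 4 new (u, u, h, u)
  "ulllhllhlu" → prefix "ulllh" already present; 5 new (l, l, h, l, u)
  "ulllhul" → prefix "ulllh" already present; 2 new (u, l)
  "ullllluuhl" → prefix "ullll" already present; 5 new (l, u, u, h, l)
  "ullllluuh" → prefix "ullllluuh" already present; 0 new (none)
  "uuuhu" → prefix "uuuhu" already present; 0 new (none)
  "ulllluhl" → prefix "ullll" already present; 3 new (u, h, l)
  "uuuhh" → prefix "uuuhh" already present; 0 new (none)
  "uuuhhll" → prefix "uuuhhl" already present; 1 new (l)
  "ulllluulh" → prefix "ullllu" already present; 3 new (u, l, h)
  "ullllul" → prefix "ullllu" already present; 1 new (l)
  "ullllh" → prefix "ullllh" already present; 0 new (none)
  "uuuhlhh" → prefix "uuuh" already present; 3 new (l, h, h)
  "uuuhullhllu" → prefix "uuuhull" already present; 4 new (h, l, l, u)
Total nodes = 10 + 6 + 7 + 4 + 4 + 7 + 4 + 5 + 2 + 5 + 0 + 0 + 3 + 0 + 1 + 3 + 1 + 0 + 3 + 4 = 69

69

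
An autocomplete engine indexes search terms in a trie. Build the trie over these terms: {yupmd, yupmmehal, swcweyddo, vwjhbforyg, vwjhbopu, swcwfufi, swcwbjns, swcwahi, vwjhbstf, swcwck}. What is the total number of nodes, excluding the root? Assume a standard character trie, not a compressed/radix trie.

Count nodes per top-level branch (shared prefixes stored once):
  's'-branch (swcwahi, swcwbjns, swcwck, swcweyddo, swcwfufi): 22 nodes
  'v'-branch (vwjhbforyg, vwjhbopu, vwjhbstf): 16 nodes
  'y'-branch (yupmd, yupmmehal): 10 nodes
Sum: 48

48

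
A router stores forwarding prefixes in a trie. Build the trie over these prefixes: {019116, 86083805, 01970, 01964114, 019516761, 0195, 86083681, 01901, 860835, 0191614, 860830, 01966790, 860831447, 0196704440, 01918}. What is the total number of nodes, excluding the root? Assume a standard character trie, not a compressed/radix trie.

52

For each word, the new-node count is its length minus the longest prefix already in the trie:
  "019116" → 6 new (0, 1, 9, 1, 1, 6)
  "86083805" → 8 new (8, 6, 0, 8, 3, 8, 0, 5)
  "01970" → prefix "019" already present; 2 new (7, 0)
  "01964114" → prefix "019" already present; 5 new (6, 4, 1, 1, 4)
  "019516761" → prefix "019" already present; 6 new (5, 1, 6, 7, 6, 1)
  "0195" → prefix "0195" already present; 0 new (none)
  "86083681" → prefix "86083" already present; 3 new (6, 8, 1)
  "01901" → prefix "019" already present; 2 new (0, 1)
  "860835" → prefix "86083" already present; 1 new (5)
  "0191614" → prefix "0191" already present; 3 new (6, 1, 4)
  "860830" → prefix "86083" already present; 1 new (0)
  "01966790" → prefix "0196" already present; 4 new (6, 7, 9, 0)
  "860831447" → prefix "86083" already present; 4 new (1, 4, 4, 7)
  "0196704440" → prefix "0196" already present; 6 new (7, 0, 4, 4, 4, 0)
  "01918" → prefix "0191" already present; 1 new (8)
Total nodes = 6 + 8 + 2 + 5 + 6 + 0 + 3 + 2 + 1 + 3 + 1 + 4 + 4 + 6 + 1 = 52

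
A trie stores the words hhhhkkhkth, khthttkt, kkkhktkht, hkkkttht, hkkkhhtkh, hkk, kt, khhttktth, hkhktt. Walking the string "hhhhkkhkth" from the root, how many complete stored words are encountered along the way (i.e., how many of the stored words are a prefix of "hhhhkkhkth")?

Check each prefix of "hhhhkkhkth" against the stored set — each match is an end-marker on the path.
Prefixes of the query that are stored words: "hhhhkkhkth"
Count: 1

1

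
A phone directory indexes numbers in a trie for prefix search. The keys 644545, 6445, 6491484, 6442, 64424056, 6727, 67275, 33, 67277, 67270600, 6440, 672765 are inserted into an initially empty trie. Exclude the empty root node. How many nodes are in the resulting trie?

For each word, the new-node count is its length minus the longest prefix already in the trie:
  "644545" → 6 new (6, 4, 4, 5, 4, 5)
  "6445" → prefix "6445" already present; 0 new (none)
  "6491484" → prefix "64" already present; 5 new (9, 1, 4, 8, 4)
  "6442" → prefix "644" already present; 1 new (2)
  "64424056" → prefix "6442" already present; 4 new (4, 0, 5, 6)
  "6727" → prefix "6" already present; 3 new (7, 2, 7)
  "67275" → prefix "6727" already present; 1 new (5)
  "33" → 2 new (3, 3)
  "67277" → prefix "6727" already present; 1 new (7)
  "67270600" → prefix "6727" already present; 4 new (0, 6, 0, 0)
  "6440" → prefix "644" already present; 1 new (0)
  "672765" → prefix "6727" already present; 2 new (6, 5)
Total nodes = 6 + 0 + 5 + 1 + 4 + 3 + 1 + 2 + 1 + 4 + 1 + 2 = 30

30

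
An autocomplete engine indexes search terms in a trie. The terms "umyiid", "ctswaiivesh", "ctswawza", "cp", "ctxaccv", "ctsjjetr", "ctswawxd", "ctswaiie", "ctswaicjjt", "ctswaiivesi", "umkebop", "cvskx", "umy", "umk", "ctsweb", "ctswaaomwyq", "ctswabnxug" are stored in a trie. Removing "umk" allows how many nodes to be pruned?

0

After clearing the end-marker at "umk", prune upward until reaching a node still needed by another word.
Every node on "umk" is still needed (e.g. by "umkebop"), so nothing is freed.
Nodes removed: 0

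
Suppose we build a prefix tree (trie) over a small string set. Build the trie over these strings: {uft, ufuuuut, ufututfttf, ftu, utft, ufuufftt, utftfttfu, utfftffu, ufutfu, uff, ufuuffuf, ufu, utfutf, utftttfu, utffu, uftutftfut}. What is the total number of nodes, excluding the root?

55

Insert word by word; a character creates a node only if that edge doesn't already exist:
  "uft" → 3 new (u, f, t)
  "ufuuuut" → prefix "uf" already present; 5 new (u, u, u, u, t)
  "ufututfttf" → prefix "ufu" already present; 7 new (t, u, t, f, t, t, f)
  "ftu" → 3 new (f, t, u)
  "utft" → prefix "u" already present; 3 new (t, f, t)
  "ufuufftt" → prefix "ufuu" already present; 4 new (f, f, t, t)
  "utftfttfu" → prefix "utft" already present; 5 new (f, t, t, f, u)
  "utfftffu" → prefix "utf" already present; 5 new (f, t, f, f, u)
  "ufutfu" → prefix "ufut" already present; 2 new (f, u)
  "uff" → prefix "uf" already present; 1 new (f)
  "ufuuffuf" → prefix "ufuuff" already present; 2 new (u, f)
  "ufu" → prefix "ufu" already present; 0 new (none)
  "utfutf" → prefix "utf" already present; 3 new (u, t, f)
  "utftttfu" → prefix "utft" already present; 4 new (t, t, f, u)
  "utffu" → prefix "utff" already present; 1 new (u)
  "uftutftfut" → prefix "uft" already present; 7 new (u, t, f, t, f, u, t)
Total nodes = 3 + 5 + 7 + 3 + 3 + 4 + 5 + 5 + 2 + 1 + 2 + 0 + 3 + 4 + 1 + 7 = 55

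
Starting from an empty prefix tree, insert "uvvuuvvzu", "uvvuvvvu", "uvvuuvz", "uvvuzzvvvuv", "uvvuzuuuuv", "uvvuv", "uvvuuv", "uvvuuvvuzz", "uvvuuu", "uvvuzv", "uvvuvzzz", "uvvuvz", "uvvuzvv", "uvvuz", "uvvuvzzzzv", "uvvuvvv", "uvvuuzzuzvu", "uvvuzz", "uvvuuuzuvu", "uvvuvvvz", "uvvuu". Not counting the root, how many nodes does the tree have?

48

For each word, the new-node count is its length minus the longest prefix already in the trie:
  "uvvuuvvzu" → 9 new (u, v, v, u, u, v, v, z, u)
  "uvvuvvvu" → prefix "uvvu" already present; 4 new (v, v, v, u)
  "uvvuuvz" → prefix "uvvuuv" already present; 1 new (z)
  "uvvuzzvvvuv" → prefix "uvvu" already present; 7 new (z, z, v, v, v, u, v)
  "uvvuzuuuuv" → prefix "uvvuz" already present; 5 new (u, u, u, u, v)
  "uvvuv" → prefix "uvvuv" already present; 0 new (none)
  "uvvuuv" → prefix "uvvuuv" already present; 0 new (none)
  "uvvuuvvuzz" → prefix "uvvuuvv" already present; 3 new (u, z, z)
  "uvvuuu" → prefix "uvvuu" already present; 1 new (u)
  "uvvuzv" → prefix "uvvuz" already present; 1 new (v)
  "uvvuvzzz" → prefix "uvvuv" already present; 3 new (z, z, z)
  "uvvuvz" → prefix "uvvuvz" already present; 0 new (none)
  "uvvuzvv" → prefix "uvvuzv" already present; 1 new (v)
  "uvvuz" → prefix "uvvuz" already present; 0 new (none)
  "uvvuvzzzzv" → prefix "uvvuvzzz" already present; 2 new (z, v)
  "uvvuvvv" → prefix "uvvuvvv" already present; 0 new (none)
  "uvvuuzzuzvu" → prefix "uvvuu" already present; 6 new (z, z, u, z, v, u)
  "uvvuzz" → prefix "uvvuzz" already present; 0 new (none)
  "uvvuuuzuvu" → prefix "uvvuuu" already present; 4 new (z, u, v, u)
  "uvvuvvvz" → prefix "uvvuvvv" already present; 1 new (z)
  "uvvuu" → prefix "uvvuu" already present; 0 new (none)
Total nodes = 9 + 4 + 1 + 7 + 5 + 0 + 0 + 3 + 1 + 1 + 3 + 0 + 1 + 0 + 2 + 0 + 6 + 0 + 4 + 1 + 0 = 48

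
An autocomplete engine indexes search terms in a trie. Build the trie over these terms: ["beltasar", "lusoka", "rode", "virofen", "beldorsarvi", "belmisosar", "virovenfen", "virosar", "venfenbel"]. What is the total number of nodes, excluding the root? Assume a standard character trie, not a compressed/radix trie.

Trace insertions, counting only characters that open a new branch:
  "beltasar" → 8 new (b, e, l, t, a, s, a, r)
  "lusoka" → 6 new (l, u, s, o, k, a)
  "rode" → 4 new (r, o, d, e)
  "virofen" → 7 new (v, i, r, o, f, e, n)
  "beldorsarvi" → prefix "bel" already present; 8 new (d, o, r, s, a, r, v, i)
  "belmisosar" → prefix "bel" already present; 7 new (m, i, s, o, s, a, r)
  "virovenfen" → prefix "viro" already present; 6 new (v, e, n, f, e, n)
  "virosar" → prefix "viro" already present; 3 new (s, a, r)
  "venfenbel" → prefix "v" already present; 8 new (e, n, f, e, n, b, e, l)
Total nodes = 8 + 6 + 4 + 7 + 8 + 7 + 6 + 3 + 8 = 57

57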